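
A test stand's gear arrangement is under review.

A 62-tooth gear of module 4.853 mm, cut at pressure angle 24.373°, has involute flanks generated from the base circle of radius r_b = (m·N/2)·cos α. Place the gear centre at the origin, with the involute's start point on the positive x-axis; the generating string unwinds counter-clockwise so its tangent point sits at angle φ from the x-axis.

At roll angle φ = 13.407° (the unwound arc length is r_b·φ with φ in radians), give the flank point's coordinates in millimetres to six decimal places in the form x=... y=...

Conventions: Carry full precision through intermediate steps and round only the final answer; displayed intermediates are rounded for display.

x=140.735687 y=0.582047

recognized (one wheel, involute flank): single-mesh tooth geometry, m = 4.853, N = 62
pitch radius r_p = m·N/2 = 4.853·62/2 = 150.443000
base radius r_b = r_p·cos α = 150.443000·cos 24.373° = 137.035254
roll angle φ = 13.407° = 0.23399629 rad
x = r_b·(cos φ + φ·sin φ) = 140.735687
y = r_b·(sin φ − φ·cos φ) = 0.582047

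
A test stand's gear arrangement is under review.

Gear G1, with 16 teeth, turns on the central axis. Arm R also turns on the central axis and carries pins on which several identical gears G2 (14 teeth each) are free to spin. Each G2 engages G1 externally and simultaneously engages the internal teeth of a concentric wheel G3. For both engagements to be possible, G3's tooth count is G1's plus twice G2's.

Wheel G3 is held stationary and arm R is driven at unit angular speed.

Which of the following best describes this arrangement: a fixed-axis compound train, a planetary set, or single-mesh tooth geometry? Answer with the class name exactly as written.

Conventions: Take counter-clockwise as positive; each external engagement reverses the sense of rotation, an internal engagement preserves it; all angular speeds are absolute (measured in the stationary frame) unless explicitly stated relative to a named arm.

planetary set

topology: planetary set — G1 16T / G2 14T / G3 44T, arm = carrier (Willis)
classification: planetary set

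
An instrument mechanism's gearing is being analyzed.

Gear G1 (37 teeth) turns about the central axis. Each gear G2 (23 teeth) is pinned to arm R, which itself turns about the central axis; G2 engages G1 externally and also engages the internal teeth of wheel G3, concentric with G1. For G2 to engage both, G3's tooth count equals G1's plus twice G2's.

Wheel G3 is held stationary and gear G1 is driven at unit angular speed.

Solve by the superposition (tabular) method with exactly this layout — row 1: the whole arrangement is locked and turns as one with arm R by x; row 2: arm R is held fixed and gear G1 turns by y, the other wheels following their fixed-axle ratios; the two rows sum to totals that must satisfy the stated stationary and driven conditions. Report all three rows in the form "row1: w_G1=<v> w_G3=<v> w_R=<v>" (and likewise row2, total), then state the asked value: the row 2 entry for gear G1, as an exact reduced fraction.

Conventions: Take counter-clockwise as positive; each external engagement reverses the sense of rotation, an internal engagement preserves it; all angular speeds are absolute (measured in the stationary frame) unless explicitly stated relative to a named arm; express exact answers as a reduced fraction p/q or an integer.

topology: planetary set — G1 37T / G2 23T / G3 83T, arm = carrier (Willis)
superposition row 1 [locked train]: every member turns x
row 2: sun turns y, ring = −(37/83)·y, arm 0
boundary: total ω_ring = x − (37/83)·y = 0 and total ω_sun = x + y = 1  ⇒  y = 83/120, x = 37/120
row 2 ring = −(37/83)·83/120 = -37/120
totals (row 1 + row 2): sun 37/120 + 83/120 = 1, ring 37/120 + (-37/120) = 0, arm 37/120 + 0 = 37/120
asked cell (row2, sun) = 83/120

row1: w_G1=37/120 w_G3=37/120 w_R=37/120
row2: w_G1=83/120 w_G3=-37/120 w_R=0
total: w_G1=1 w_G3=0 w_R=37/120
asked value: 83/120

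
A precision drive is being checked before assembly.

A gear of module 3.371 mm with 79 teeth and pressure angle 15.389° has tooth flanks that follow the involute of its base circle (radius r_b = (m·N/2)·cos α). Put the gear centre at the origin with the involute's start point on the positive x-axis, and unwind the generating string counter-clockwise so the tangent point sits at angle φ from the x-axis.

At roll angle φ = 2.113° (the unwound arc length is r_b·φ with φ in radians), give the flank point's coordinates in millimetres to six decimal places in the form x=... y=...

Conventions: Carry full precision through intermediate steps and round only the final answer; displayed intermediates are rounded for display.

topology: single-mesh involute geometry — m = 3.371, N = 79
pitch radius r_p = m·N/2 = 3.371·79/2 = 133.154500
base radius r_b = r_p·cos α = 133.154500·cos 15.389° = 128.380428
roll angle φ = 2.113° = 0.03687881 rad
x = r_b·(cos φ + φ·sin φ) = 128.467700
y = r_b·(sin φ − φ·cos φ) = 0.002146

x=128.467700 y=0.002146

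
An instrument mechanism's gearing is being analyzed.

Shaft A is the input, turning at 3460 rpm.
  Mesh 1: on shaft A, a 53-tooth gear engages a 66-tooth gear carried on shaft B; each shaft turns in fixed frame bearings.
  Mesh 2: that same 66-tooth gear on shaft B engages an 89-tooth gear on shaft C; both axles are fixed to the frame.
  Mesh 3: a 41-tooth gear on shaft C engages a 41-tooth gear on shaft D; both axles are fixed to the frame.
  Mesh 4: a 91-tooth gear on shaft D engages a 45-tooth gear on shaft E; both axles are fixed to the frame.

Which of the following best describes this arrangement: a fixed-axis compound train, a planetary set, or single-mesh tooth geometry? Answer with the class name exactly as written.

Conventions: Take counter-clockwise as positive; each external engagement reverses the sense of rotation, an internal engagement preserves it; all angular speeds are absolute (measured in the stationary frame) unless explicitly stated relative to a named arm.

recognized (5 fixed axles, 4 meshes): fixed-axis compound train
classification: fixed-axis compound train

fixed-axis compound train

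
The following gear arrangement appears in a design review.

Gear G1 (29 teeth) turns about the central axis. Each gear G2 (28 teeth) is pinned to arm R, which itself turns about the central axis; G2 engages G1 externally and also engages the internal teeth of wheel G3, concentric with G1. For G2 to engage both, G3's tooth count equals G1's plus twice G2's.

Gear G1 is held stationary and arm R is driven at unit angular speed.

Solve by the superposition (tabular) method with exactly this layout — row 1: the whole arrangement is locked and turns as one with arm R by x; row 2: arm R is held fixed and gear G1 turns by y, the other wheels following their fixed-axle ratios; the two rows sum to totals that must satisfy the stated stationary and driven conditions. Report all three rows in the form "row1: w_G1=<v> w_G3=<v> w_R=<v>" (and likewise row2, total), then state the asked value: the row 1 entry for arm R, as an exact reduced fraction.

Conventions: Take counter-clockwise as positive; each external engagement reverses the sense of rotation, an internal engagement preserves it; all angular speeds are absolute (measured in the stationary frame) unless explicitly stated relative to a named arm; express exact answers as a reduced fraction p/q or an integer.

planetary set (29T centre, 28T on arm, 85T internal) — Willis relation
row 1 (train locked, turned with arm): all members turn x
superposition row 2 [arm held]: sun y, ring −(29/85)·y, arm 0
boundary: total ω_sun = x + y = 0 and total ω_arm = x = 1  ⇒  y = -1, x = 1
row 2 ring = −(29/85)·(-1) = 29/85
totals (row 1 + row 2): sun 1 + (-1) = 0, ring 1 + 29/85 = 114/85, arm 1 + 0 = 1
asked cell (row1, arm) = 1

row1: w_G1=1 w_G3=1 w_R=1
row2: w_G1=-1 w_G3=29/85 w_R=0
total: w_G1=0 w_G3=114/85 w_R=1
asked value: 1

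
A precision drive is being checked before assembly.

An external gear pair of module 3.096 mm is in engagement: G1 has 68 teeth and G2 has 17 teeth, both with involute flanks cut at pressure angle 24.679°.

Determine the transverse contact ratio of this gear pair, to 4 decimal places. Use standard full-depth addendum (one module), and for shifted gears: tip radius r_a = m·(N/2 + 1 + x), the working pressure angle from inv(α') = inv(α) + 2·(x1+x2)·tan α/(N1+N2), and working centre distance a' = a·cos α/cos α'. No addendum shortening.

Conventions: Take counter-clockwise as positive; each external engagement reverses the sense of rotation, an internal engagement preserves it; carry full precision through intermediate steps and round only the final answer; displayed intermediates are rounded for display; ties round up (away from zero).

1.4832

recognized (one external pair, fixed centres): single-mesh tooth geometry, m = 3.096, N1 = 68, N2 = 17
base radii: r_b1 = 95.649320, r_b2 = 23.912330
tip radii: r_a1 = 108.360000, r_a2 = 29.412000
no profile shift: α' = α, a' = a
action lengths: √(r_a1²−r_b1²) = 50.922462, √(r_a2²−r_b2²) = 17.125017
base pitch p_b = π·m·cos α = 8.837977
CR = (50.922462 + 17.125017 − 131.580000·sin 24.67900°)/8.837977 = 1.483184
contact ratio ≈ 1.4832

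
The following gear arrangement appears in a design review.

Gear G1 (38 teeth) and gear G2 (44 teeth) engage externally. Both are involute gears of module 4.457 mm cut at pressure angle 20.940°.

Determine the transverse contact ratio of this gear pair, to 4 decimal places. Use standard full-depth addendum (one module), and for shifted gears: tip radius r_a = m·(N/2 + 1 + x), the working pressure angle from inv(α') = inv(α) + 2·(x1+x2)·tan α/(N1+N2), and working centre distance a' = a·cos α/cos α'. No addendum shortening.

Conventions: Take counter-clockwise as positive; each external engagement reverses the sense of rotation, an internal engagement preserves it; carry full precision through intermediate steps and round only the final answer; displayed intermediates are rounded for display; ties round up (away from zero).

single-mesh involute tooth geometry (38T engaging 44T at module 4.457)
base radii: r_b1 = 79.090128, r_b2 = 91.578043
tip radii: r_a1 = 89.140000, r_a2 = 102.511000
no profile shift: α' = α, a' = a
action lengths: √(r_a1²−r_b1²) = 41.118016, √(r_a2²−r_b2²) = 46.064815
base pitch p_b = π·m·cos α = 13.077314
CR = (41.118016 + 46.064815 − 182.737000·sin 20.94000°)/13.077314 = 1.672701
contact ratio ≈ 1.6727

1.6727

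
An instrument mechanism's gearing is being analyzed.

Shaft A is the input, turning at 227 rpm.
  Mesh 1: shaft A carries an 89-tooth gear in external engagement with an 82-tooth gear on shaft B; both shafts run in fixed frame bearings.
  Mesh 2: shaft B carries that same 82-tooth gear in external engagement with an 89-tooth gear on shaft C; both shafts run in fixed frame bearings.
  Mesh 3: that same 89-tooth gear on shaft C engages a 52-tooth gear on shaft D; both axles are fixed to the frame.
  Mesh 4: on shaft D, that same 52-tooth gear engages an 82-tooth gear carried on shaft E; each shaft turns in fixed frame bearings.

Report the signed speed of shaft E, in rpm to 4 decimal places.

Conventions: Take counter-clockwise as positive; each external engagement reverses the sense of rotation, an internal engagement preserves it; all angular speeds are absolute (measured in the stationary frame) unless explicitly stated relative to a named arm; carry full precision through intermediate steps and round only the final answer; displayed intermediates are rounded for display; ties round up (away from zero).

+246.3780 rpm

4-mesh fixed-axis compound train (all bearings frame-fixed)
mesh 1 [89T→82T]: ω = 227.0000×89/82 = 246.3780 rpm, sense flips to −
mesh 2 [82T→89T]: ω = 246.3780×82/89 = 227.0000 rpm, sense flips to +
mesh 3 [89T→52T]: ω = 227.0000×89/52 = 388.5192 rpm, sense flips to −
mesh 4 [52T→82T]: ω = 388.5192×52/82 = 246.3780 rpm, sense flips to +
signed output speed = +246.3780 rpm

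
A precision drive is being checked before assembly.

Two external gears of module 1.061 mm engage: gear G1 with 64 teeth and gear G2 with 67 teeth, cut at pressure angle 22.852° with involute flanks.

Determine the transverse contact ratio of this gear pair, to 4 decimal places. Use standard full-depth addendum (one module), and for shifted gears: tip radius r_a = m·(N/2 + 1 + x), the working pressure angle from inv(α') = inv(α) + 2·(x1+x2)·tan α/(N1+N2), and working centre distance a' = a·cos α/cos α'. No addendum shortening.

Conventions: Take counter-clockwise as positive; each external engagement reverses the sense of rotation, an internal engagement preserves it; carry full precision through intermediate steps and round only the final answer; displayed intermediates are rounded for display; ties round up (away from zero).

single-mesh involute tooth geometry (64T engaging 67T at module 1.061)
base radii: r_b1 = 31.287144, r_b2 = 32.753729
tip radii: r_a1 = 35.013000, r_a2 = 36.604500
no profile shift: α' = α, a' = a
action lengths: √(r_a1²−r_b1²) = 15.717022, √(r_a2²−r_b2²) = 16.342664
base pitch p_b = π·m·cos α = 3.071608
CR = (15.717022 + 16.342664 − 69.495500·sin 22.85200°)/3.071608 = 1.650915
contact ratio ≈ 1.6509

1.6509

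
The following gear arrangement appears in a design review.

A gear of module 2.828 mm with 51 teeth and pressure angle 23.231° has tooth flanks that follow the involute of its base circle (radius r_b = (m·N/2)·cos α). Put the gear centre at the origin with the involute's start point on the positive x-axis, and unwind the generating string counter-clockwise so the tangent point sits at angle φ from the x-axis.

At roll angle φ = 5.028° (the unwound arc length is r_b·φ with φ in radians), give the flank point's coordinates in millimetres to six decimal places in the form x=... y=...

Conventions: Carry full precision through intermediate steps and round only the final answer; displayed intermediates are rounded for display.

topology: single-mesh involute geometry — m = 2.828, N = 51
pitch radius r_p = m·N/2 = 2.828·51/2 = 72.114000
base radius r_b = r_p·cos α = 72.114000·cos 23.231° = 66.267146
roll angle φ = 5.028° = 0.08775515 rad
x = r_b·(cos φ + φ·sin φ) = 66.521815
y = r_b·(sin φ − φ·cos φ) = 0.014916

x=66.521815 y=0.014916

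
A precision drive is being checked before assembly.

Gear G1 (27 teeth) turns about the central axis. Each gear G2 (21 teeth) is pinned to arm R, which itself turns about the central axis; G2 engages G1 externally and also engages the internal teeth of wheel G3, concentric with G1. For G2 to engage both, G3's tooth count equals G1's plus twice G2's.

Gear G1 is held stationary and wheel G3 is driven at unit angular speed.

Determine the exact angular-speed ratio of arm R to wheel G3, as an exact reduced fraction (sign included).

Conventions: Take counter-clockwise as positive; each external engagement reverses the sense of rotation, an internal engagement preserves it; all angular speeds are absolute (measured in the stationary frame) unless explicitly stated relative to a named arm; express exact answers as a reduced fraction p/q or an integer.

topology: planetary set — G1 27T / G2 21T / G3 69T, arm = carrier (Willis)
ring teeth: 27 + 2·21 = 69
27(ω_sun−ω_arm) = −69(ω_ring−ω_arm),  ω_sun = 0, ω_ring = 1
27(0−ω_arm) = −69(1−ω_arm)  ⇒  96·ω_arm = 69  ⇒  ω_arm = 23/32
ω_out/ω_in = 23/32

23/32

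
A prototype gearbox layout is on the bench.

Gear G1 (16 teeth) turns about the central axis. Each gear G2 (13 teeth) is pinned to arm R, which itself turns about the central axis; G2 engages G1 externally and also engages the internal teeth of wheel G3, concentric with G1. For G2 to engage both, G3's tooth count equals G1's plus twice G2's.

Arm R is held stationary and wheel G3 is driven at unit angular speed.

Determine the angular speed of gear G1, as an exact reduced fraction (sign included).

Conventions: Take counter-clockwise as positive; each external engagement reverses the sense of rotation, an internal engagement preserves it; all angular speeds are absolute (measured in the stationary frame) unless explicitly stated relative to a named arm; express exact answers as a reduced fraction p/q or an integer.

planetary set (16T centre, 13T on arm, 42T internal) — Willis relation
ring teeth: 16 + 2·13 = 42
16(ω_sun−ω_arm) = −42(ω_ring−ω_arm),  ω_arm = 0, ω_ring = 1
ω_sun = 0 − (42/16)(1−0) = -21/8
exact speed ratio = -21/8

-21/8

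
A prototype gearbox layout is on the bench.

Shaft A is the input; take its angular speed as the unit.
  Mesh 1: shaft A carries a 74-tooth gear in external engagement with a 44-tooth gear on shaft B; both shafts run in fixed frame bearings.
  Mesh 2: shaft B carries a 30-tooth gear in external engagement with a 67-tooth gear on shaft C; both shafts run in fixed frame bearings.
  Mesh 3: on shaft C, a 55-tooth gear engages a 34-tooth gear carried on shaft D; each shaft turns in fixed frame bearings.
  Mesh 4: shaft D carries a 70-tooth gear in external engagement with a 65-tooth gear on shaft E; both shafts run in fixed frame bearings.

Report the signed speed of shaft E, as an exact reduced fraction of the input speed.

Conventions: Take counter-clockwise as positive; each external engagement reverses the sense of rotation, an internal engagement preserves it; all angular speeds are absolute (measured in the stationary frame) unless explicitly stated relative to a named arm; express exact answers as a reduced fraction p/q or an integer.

4-mesh fixed-axis compound train (all bearings frame-fixed)
mesh 1 [74T→44T]: |ω|/ω_in = 1×74/44 = 37/22, sense flips to −
mesh 2 [30T→67T]: |ω|/ω_in = (37/22)×30/67 = 555/737, sense flips to +
mesh 3 [55T→34T]: |ω|/ω_in = (555/737)×55/34 = 2775/2278, sense flips to −
mesh 4 [70T→65T]: |ω|/ω_in = (2775/2278)×70/65 = 19425/14807, sense flips to +
signed output speed (× input speed) = 19425/14807

19425/14807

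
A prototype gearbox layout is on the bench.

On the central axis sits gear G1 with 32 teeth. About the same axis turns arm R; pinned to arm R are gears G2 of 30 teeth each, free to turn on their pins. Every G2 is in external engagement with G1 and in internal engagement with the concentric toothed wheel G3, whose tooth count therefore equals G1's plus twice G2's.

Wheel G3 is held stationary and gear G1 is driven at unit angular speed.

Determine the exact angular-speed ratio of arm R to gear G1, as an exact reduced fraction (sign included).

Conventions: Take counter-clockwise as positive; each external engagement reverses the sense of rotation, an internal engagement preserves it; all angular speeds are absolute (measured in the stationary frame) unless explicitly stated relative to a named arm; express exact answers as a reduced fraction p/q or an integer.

8/31

recognized (axles ride arm R): planetary set, 32/30/92 teeth
ring teeth: 32 + 2·30 = 92
32(ω_sun−ω_arm) = −92(ω_ring−ω_arm),  ω_ring = 0, ω_sun = 1
32(1−ω_arm) = −92(0−ω_arm)  ⇒  124·ω_arm = 32  ⇒  ω_arm = 8/31
ω_out/ω_in = 8/31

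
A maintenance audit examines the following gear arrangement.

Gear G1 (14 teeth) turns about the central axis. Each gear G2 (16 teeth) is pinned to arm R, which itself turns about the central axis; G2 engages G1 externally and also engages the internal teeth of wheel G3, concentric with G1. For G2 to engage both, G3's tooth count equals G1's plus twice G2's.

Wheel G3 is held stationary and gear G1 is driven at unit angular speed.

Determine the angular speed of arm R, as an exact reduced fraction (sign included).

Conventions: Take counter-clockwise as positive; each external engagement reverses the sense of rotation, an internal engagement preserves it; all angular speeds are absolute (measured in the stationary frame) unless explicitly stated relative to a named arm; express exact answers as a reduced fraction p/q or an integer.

7/30

topology: planetary set — G1 14T / G2 16T / G3 46T, arm = carrier (Willis)
ring teeth: 14 + 2·16 = 46
14(ω_sun−ω_arm) = −46(ω_ring−ω_arm),  ω_ring = 0, ω_sun = 1
14(1−ω_arm) = −46(0−ω_arm)  ⇒  60·ω_arm = 14  ⇒  ω_arm = 7/30
exact speed ratio = 7/30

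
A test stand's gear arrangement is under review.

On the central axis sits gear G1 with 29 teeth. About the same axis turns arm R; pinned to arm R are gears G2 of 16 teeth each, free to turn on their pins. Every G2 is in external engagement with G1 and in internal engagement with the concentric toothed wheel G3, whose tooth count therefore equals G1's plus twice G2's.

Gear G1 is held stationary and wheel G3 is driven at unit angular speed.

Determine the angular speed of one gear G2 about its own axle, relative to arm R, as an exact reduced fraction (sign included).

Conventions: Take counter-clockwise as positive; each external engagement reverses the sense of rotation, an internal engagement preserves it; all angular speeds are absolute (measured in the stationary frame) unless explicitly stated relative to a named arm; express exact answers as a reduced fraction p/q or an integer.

1769/1440

recognized (axles ride arm R): planetary set, 29/16/61 teeth
ring teeth: 29 + 2·16 = 61
29(ω_sun−ω_arm) = −61(ω_ring−ω_arm),  ω_sun = 0, ω_ring = 1
29(0−ω_arm) = −61(1−ω_arm)  ⇒  90·ω_arm = 61  ⇒  ω_arm = 61/90
sun–planet mesh: 29·(0−61/90) = −16·(ω_p−ω_arm)  ⇒  ω_p−ω_arm = 1769/1440
exact speed ratio = 1769/1440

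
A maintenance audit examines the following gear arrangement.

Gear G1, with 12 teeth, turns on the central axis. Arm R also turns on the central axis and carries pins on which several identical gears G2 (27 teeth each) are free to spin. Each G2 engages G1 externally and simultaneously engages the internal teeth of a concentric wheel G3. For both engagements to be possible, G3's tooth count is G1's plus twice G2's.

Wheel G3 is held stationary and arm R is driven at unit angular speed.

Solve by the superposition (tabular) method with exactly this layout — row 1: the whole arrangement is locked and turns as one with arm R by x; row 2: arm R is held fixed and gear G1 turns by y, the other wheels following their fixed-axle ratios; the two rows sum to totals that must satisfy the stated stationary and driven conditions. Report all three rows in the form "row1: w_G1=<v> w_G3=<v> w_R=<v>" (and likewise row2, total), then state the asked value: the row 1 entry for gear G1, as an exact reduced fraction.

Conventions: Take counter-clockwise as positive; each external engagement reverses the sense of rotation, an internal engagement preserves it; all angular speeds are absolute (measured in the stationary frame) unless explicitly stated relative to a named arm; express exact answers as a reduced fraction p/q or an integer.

planetary set (12T centre, 27T on arm, 66T internal) — Willis relation
row 1: whole set turns with the arm by x
row 2: sun turns y, ring = −(12/66)·y, arm 0
boundary: total ω_ring = x − (12/66)·y = 0 and total ω_arm = x = 1  ⇒  y = 11/2, x = 1
row 2 ring = −(12/66)·11/2 = -1
totals (row 1 + row 2): sun 1 + 11/2 = 13/2, ring 1 + (-1) = 0, arm 1 + 0 = 1
asked cell (row1, sun) = 1

row1: w_G1=1 w_G3=1 w_R=1
row2: w_G1=11/2 w_G3=-1 w_R=0
total: w_G1=13/2 w_G3=0 w_R=1
asked value: 1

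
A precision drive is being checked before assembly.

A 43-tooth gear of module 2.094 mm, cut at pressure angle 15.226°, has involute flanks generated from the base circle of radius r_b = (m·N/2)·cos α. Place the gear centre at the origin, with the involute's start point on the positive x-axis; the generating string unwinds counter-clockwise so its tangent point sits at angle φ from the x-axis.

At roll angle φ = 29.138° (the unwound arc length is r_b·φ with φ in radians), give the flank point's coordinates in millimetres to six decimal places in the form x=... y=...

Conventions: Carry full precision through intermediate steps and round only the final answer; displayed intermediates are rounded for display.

x=48.700091 y=1.855720

topology: single-mesh involute geometry — m = 2.094, N = 43
pitch radius r_p = m·N/2 = 2.094·43/2 = 45.021000
base radius r_b = r_p·cos α = 45.021000·cos 15.226° = 43.440647
roll angle φ = 29.138° = 0.50855404 rad
x = r_b·(cos φ + φ·sin φ) = 48.700091
y = r_b·(sin φ − φ·cos φ) = 1.855720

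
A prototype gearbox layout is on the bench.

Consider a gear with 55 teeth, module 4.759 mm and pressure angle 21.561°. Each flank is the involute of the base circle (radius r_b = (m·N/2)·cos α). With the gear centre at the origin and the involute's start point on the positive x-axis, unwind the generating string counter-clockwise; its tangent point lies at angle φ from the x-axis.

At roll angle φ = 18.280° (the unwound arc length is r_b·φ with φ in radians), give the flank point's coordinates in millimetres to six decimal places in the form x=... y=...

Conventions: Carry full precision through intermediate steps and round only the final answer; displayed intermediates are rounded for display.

x=127.752897 y=1.304236

recognized (one wheel, involute flank): single-mesh tooth geometry, m = 4.759, N = 55
pitch radius r_p = m·N/2 = 4.759·55/2 = 130.872500
base radius r_b = r_p·cos α = 130.872500·cos 21.561° = 121.714938
roll angle φ = 18.280° = 0.31904619 rad
x = r_b·(cos φ + φ·sin φ) = 127.752897
y = r_b·(sin φ − φ·cos φ) = 1.304236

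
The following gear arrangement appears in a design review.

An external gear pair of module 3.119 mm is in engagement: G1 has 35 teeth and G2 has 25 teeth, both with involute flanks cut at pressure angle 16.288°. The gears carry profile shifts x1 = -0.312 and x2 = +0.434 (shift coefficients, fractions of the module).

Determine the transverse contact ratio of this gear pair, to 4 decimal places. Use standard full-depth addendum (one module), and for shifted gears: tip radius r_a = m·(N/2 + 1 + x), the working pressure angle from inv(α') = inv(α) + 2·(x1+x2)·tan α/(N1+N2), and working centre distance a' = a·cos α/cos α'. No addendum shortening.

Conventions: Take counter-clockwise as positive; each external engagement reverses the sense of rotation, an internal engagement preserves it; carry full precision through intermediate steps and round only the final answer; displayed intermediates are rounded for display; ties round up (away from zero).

1.7343

topology: single-mesh involute geometry — m = 3.119, 35T/25T pair
base radii: r_b1 = 52.391780, r_b2 = 37.422700
tip radii: r_a1 = 56.728372, r_a2 = 43.460146
inv(α') = inv(16.288°) + 2·(-0.312+0.434)·tan α/(35+25) = 0.00910215  ⇒  α' = 17.04733°
a' = a·cos α / cos α' = 93.5700·cos 16.288°/cos 17.04733° = 93.942019
action lengths: √(r_a1²−r_b1²) = 21.753382, √(r_a2²−r_b2²) = 22.098096
base pitch p_b = π·m·cos α = 9.405350
CR = (21.753382 + 22.098096 − 93.942019·sin 17.04733°)/9.405350 = 1.734256
contact ratio ≈ 1.7343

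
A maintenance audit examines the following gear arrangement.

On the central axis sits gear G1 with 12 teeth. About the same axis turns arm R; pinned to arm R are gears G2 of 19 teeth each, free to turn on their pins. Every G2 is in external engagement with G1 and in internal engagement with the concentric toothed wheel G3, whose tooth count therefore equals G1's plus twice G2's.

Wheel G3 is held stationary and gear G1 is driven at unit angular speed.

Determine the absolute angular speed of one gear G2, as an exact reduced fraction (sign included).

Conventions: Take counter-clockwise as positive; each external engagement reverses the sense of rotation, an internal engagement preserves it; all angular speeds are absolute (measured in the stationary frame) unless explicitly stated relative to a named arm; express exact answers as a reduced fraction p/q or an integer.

-6/19

recognized (axles ride arm R): planetary set, 12/19/50 teeth
ring teeth: 12 + 2·19 = 50
12(ω_sun−ω_arm) = −50(ω_ring−ω_arm),  ω_ring = 0, ω_sun = 1
12(1−ω_arm) = −50(0−ω_arm)  ⇒  62·ω_arm = 12  ⇒  ω_arm = 6/31
sun–planet mesh: 12·(1−6/31) = −19·(ω_p−ω_arm)  ⇒  ω_p−ω_arm = -300/589
ω_p = 6/31 − 300/589 = -6/19
exact speed ratio = -6/19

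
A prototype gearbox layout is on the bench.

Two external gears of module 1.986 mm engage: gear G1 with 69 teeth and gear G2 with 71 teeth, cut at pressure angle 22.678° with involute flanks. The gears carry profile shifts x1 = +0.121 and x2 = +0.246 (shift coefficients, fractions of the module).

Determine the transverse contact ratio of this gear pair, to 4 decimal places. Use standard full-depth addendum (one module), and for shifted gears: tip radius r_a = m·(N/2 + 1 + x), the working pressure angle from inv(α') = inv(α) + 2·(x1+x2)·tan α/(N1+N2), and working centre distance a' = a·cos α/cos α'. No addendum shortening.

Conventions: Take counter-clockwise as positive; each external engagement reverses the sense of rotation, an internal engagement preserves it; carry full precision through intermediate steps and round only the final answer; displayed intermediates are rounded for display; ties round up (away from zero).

1.6304

topology: single-mesh involute geometry — m = 1.986, 69T/71T pair
base radii: r_b1 = 63.219690, r_b2 = 65.052145
tip radii: r_a1 = 70.743306, r_a2 = 72.977556
inv(α') = inv(22.678°) + 2·(+0.121+0.246)·tan α/(69+71) = 0.02424297  ⇒  α' = 23.37285°
a' = a·cos α / cos α' = 139.0200·cos 22.678°/cos 23.37285° = 139.738388
action lengths: √(r_a1²−r_b1²) = 31.747222, √(r_a2²−r_b2²) = 33.074796
base pitch p_b = π·m·cos α = 5.756827
CR = (31.747222 + 33.074796 − 139.738388·sin 23.37285°)/5.756827 = 1.630410
contact ratio ≈ 1.6304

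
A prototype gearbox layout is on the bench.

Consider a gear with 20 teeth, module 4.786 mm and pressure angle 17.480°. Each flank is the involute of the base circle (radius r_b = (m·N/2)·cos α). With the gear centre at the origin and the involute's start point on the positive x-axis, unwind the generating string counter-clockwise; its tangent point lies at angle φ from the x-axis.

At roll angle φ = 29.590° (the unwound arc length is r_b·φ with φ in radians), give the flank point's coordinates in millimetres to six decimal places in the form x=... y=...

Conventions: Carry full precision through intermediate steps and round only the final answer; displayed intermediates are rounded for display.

x=51.337689 y=2.040601

class = single-mesh tooth geometry [base-circle involute, m = 4.786, 20T]
pitch radius r_p = m·N/2 = 4.786·20/2 = 47.860000
base radius r_b = r_p·cos α = 47.860000·cos 17.480° = 45.649914
roll angle φ = 29.590° = 0.51644293 rad
x = r_b·(cos φ + φ·sin φ) = 51.337689
y = r_b·(sin φ − φ·cos φ) = 2.040601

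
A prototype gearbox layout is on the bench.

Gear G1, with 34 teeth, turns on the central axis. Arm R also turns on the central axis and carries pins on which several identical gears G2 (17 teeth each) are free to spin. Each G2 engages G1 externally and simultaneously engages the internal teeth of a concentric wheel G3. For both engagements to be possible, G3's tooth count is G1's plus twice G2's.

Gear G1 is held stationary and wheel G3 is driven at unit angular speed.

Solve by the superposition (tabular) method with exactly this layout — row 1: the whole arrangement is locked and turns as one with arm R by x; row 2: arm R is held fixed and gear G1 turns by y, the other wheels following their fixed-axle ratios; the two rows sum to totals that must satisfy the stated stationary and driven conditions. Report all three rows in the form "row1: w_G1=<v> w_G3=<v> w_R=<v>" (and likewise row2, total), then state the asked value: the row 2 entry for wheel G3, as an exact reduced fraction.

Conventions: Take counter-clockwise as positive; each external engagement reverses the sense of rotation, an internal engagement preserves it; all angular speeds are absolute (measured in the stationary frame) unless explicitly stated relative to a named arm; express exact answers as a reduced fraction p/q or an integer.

topology: planetary set — G1 34T / G2 17T / G3 68T, arm = carrier (Willis)
row 1 (train locked, turned with arm): all members turn x
row 2 — arm fixed, fixed-axis ratios: sun y, ring −(34/68)·y, arm 0
boundary: total ω_sun = x + y = 0 and total ω_ring = x − (34/68)·y = 1  ⇒  y = -2/3, x = 2/3
row 2 ring = −(34/68)·(-2/3) = 1/3
totals (row 1 + row 2): sun 2/3 + (-2/3) = 0, ring 2/3 + 1/3 = 1, arm 2/3 + 0 = 2/3
asked cell (row2, ring) = 1/3

row1: w_G1=2/3 w_G3=2/3 w_R=2/3
row2: w_G1=-2/3 w_G3=1/3 w_R=0
total: w_G1=0 w_G3=1 w_R=2/3
asked value: 1/3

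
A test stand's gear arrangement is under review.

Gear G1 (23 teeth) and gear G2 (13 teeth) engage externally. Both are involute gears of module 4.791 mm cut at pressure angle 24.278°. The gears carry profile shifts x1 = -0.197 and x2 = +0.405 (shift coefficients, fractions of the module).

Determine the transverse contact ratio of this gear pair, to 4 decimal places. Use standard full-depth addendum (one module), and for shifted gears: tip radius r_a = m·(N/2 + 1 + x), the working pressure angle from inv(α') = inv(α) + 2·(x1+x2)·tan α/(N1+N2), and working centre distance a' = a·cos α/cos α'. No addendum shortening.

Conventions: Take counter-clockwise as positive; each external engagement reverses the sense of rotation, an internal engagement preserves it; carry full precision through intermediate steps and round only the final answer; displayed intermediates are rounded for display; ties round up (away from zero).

class = single-mesh tooth geometry [involute pair 23T × 13T, m = 4.791]
base radii: r_b1 = 50.223833, r_b2 = 28.387384
tip radii: r_a1 = 58.943673, r_a2 = 37.872855
inv(α') = inv(24.278°) + 2·(-0.197+0.405)·tan α/(23+13) = 0.03253630  ⇒  α' = 25.65499°
a' = a·cos α / cos α' = 86.2380·cos 24.278°/cos 25.65499° = 87.208452
action lengths: √(r_a1²−r_b1²) = 30.853253, √(r_a2²−r_b2²) = 25.070094
base pitch p_b = π·m·cos α = 13.720246
CR = (30.853253 + 25.070094 − 87.208452·sin 25.65499°)/13.720246 = 1.324054
contact ratio ≈ 1.3241

1.3241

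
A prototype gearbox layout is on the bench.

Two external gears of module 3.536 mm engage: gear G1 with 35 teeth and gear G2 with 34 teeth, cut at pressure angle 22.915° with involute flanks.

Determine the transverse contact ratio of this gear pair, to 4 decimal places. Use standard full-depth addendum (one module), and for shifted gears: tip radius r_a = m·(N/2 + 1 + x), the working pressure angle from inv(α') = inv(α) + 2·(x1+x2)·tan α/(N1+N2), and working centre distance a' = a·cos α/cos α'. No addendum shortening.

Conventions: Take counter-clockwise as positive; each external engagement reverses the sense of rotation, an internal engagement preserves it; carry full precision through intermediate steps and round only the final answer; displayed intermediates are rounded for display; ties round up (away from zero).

recognized (one external pair, fixed centres): single-mesh tooth geometry, m = 3.536, N1 = 35, N2 = 34
base radii: r_b1 = 56.996647, r_b2 = 55.368171
tip radii: r_a1 = 65.416000, r_a2 = 63.648000
no profile shift: α' = α, a' = a
action lengths: √(r_a1²−r_b1²) = 32.103509, √(r_a2²−r_b2²) = 31.391615
base pitch p_b = π·m·cos α = 10.232014
CR = (32.103509 + 31.391615 − 121.992000·sin 22.91500°)/10.232014 = 1.563299
contact ratio ≈ 1.5633

1.5633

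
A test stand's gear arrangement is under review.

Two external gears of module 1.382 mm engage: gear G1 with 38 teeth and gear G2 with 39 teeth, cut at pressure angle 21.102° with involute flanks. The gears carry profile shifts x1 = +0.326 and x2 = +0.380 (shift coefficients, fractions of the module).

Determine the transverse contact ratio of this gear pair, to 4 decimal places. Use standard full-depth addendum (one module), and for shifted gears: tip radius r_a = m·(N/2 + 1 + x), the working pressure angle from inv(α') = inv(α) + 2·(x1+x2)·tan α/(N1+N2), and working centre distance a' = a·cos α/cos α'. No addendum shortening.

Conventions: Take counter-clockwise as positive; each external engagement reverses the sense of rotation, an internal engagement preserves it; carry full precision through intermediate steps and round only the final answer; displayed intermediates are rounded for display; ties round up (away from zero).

1.5596

single-mesh involute tooth geometry (38T engaging 39T at module 1.382)
base radii: r_b1 = 24.497164, r_b2 = 25.141826
tip radii: r_a1 = 28.090532, r_a2 = 28.856160
inv(α') = inv(21.102°) + 2·(+0.326+0.380)·tan α/(38+39) = 0.02468526  ⇒  α' = 23.50765°
a' = a·cos α / cos α' = 53.2070·cos 21.102°/cos 23.50765° = 54.131539
action lengths: √(r_a1²−r_b1²) = 13.746525, √(r_a2²−r_b2²) = 14.162152
base pitch p_b = π·m·cos α = 4.050532
CR = (13.746525 + 14.162152 − 54.131539·sin 23.50765°)/4.050532 = 1.559584
contact ratio ≈ 1.5596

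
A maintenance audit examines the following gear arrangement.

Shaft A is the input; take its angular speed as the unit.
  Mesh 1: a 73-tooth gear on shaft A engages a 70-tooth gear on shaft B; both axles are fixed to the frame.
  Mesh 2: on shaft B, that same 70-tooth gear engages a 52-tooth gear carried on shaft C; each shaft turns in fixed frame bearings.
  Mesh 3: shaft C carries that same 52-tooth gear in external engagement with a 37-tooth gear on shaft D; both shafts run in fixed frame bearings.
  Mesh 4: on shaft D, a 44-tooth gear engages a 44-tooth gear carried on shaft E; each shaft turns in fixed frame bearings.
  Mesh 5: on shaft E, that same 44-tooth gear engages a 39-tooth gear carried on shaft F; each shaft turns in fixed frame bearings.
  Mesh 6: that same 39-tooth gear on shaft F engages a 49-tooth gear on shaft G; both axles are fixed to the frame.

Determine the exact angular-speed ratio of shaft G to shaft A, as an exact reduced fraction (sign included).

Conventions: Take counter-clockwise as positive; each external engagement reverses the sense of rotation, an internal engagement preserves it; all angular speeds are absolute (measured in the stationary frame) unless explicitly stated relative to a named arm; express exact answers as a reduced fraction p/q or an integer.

3212/1813

class = fixed-axis compound train [6 meshes; 6 ratios multiply, 6 sense flips]
mesh 1 [73T→70T]: running ratio 73/70, sense −
mesh 2 [70T→52T]: running ratio 73/52, sense +
mesh 3 [52T→37T]: running ratio 73/37, sense −
mesh 4 [44T→44T]: running ratio 73/37, sense +
mesh 5 [44T→39T]: running ratio 3212/1443, sense −
mesh 6 [39T→49T]: running ratio 3212/1813, sense +
ω_out/ω_in = 3212/1813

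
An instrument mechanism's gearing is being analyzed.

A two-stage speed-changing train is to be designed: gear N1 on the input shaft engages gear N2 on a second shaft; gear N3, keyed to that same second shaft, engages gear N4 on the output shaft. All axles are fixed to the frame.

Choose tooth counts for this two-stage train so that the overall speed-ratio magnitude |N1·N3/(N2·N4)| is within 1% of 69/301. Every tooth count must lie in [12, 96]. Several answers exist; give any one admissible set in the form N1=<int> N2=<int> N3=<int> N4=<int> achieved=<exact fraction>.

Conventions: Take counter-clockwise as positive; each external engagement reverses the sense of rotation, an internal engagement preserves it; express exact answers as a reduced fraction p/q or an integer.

class = fixed-axis compound train [2-stage, 69/301 wanted]
target = 69/301 in lowest terms: an exact hit needs N1·N3 = k·69 and N2·N4 = k·301 for one integer k, every count in [12, 96]; additionally prefer no 1:1 stage (N1 ≠ N2, N3 ≠ N4)
k = 1…3: no 1:1-free in-range split of k·69 and k·301 into factor pairs; take k = 4
k = 4: N1·N3 = 276 = 12·23, N2·N4 = 1204 = 14·86
achieved = 12·23/(14·86) = 69/301; |achieved − target| = 0 ≤ 69/30100 ✓

N1=12 N2=14 N3=23 N4=86 achieved=69/301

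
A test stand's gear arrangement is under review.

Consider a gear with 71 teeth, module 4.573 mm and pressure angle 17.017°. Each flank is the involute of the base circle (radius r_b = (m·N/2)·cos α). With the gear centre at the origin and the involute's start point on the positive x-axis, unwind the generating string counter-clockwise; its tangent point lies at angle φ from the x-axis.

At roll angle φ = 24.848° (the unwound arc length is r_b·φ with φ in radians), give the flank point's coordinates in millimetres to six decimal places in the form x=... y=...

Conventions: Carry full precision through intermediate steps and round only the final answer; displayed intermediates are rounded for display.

x=169.152630 y=4.141727

single-mesh involute tooth geometry (71T wheel at module 4.573)
pitch radius r_p = m·N/2 = 4.573·71/2 = 162.341500
base radius r_b = r_p·cos α = 162.341500·cos 17.017° = 155.233859
roll angle φ = 24.848° = 0.43367941 rad
x = r_b·(cos φ + φ·sin φ) = 169.152630
y = r_b·(sin φ − φ·cos φ) = 4.141727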